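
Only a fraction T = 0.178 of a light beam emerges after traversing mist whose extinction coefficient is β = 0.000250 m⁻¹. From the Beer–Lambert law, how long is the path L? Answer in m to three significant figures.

Beer–Lambert: T = exp(−βL) ⇒ L = −ln(T)/β = −ln(0.178)/0.000250 = 1.7260/0.000250 = 6904 m.

6900 m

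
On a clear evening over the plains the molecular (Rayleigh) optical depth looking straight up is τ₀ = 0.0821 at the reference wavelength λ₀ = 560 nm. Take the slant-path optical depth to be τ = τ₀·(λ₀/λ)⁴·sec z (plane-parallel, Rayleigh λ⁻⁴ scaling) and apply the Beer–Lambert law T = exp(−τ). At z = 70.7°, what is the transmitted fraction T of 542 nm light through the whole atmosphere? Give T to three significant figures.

sec 70.7° = 3.0256.
τ = 0.0821 × (560/542)⁴ × 3.0256 = 0.0821 × 1.1396 × 3.0256 = 0.2831.
T = exp(−0.2831) = 0.7535.

0.753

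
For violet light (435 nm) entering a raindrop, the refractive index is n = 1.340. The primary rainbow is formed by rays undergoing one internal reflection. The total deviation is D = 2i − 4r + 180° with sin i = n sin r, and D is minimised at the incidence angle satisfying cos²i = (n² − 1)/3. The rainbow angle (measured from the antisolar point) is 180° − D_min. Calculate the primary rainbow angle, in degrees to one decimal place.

cos²i = (1.79560 − 1)/3 = 0.26520; i = arccos(0.51498) = 59.004°.
sin r = sin 59.004°/1.340 = 0.63971; r = 39.770°.
D_min = 2·59.004° − 4·39.770° + 180° = 138.929°.
Rainbow angle = 180° − D_min = 41.071°.

41.1°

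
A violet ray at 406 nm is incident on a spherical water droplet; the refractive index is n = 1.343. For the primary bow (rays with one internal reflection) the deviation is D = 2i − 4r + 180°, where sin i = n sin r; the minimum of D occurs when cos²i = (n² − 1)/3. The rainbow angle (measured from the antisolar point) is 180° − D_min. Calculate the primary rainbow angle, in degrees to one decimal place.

40.6°

cos²i = (1.80365 − 1)/3 = 0.26788; i = arccos(0.51757) = 58.830°.
sin r = sin 58.830°/1.343 = 0.63711; r = 39.577°.
D_min = 2·58.830° − 4·39.577° + 180° = 139.354°.
Rainbow angle = 180° − D_min = 40.646°.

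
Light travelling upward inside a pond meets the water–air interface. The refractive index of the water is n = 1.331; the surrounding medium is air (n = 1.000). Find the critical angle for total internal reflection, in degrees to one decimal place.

sin θ_c = n_air / n = 1.000 / 1.331 = 0.7513.
θ_c = arcsin(0.7513) = 48.70°.

48.7°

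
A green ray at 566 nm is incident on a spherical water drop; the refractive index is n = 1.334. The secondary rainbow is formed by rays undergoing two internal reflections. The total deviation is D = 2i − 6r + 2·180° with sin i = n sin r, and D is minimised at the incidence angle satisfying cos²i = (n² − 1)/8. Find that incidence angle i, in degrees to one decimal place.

cos²i = (1.334² − 1)/8 = (1.77956 − 1)/8 = 0.09744.
cos i = 0.31216, so i = 71.810°.

71.8°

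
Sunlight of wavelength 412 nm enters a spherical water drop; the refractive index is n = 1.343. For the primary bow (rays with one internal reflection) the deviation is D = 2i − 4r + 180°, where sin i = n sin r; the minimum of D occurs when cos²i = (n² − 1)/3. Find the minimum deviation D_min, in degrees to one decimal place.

cos²i = (1.80365 − 1)/3 = 0.26788; i = arccos(0.51757) = 58.830°.
sin r = sin 58.830°/1.343 = 0.63711; r = 39.577°.
D_min = 2·58.830° − 4·39.577° + 180° = 139.354°.

139.4°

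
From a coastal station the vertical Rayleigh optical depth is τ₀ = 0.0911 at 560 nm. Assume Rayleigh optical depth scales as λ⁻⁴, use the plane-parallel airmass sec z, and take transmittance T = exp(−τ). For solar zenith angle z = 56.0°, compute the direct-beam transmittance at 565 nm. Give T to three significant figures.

0.855

sec 56.0° = 1.7883.
τ = 0.0911 × (560/565)⁴ × 1.7883 = 0.0911 × 0.9651 × 1.7883 = 0.1572.
T = exp(−0.1572) = 0.8545.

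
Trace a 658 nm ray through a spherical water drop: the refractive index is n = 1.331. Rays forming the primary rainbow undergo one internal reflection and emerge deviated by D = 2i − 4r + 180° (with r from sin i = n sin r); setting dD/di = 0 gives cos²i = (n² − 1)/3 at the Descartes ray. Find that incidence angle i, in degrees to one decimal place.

cos²i = (1.331² − 1)/3 = (1.77156 − 1)/3 = 0.25719.
cos i = 0.50714, so i = 59.527°.

59.5°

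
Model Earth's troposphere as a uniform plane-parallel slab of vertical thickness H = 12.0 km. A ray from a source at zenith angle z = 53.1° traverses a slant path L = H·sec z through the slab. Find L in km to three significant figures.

sec z = 1/cos 53.1° = 1.6655.
L = 12.0 × 1.6655 = 19.986 km.

20.0 km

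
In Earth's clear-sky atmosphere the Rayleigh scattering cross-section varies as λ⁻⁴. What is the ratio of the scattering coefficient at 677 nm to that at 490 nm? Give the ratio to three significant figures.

Rayleigh scattering ∝ λ⁻⁴, so the ratio of coefficients is the inverse fourth power of the wavelength ratio.
σ(677)/σ(490) = (490/677)⁴ = (0.7238)⁴ = 0.2744.

0.274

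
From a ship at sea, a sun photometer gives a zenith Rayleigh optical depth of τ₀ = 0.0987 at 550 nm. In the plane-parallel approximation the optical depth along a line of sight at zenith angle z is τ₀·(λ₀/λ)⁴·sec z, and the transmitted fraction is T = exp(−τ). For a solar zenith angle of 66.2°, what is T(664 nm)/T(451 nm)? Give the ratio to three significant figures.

1.53

Airmass: sec 66.2° = 2.4780.
τ(664 nm) = 0.0987 × (550/664)⁴ × 2.4780 = 0.0987 × 0.4707 × 2.4780 = 0.1151.
τ(451 nm) = 0.0987 × (550/451)⁴ × 2.4780 = 0.0987 × 2.2118 × 2.4780 = 0.5410.
T(664)/T(451) = exp(τ_B − τ_A) = exp(0.4258) = 1.5309.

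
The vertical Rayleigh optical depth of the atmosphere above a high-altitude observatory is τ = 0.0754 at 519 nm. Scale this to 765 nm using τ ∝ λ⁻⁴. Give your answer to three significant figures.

τ(765 nm) = τ(519 nm) × (519/765)⁴ = 0.0754 × (0.6784)⁴ = 0.0754 × 0.2118 = 0.0160.

0.0160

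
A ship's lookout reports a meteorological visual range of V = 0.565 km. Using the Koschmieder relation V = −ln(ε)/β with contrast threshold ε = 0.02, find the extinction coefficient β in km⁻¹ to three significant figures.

β = −ln(0.02) / V = 3.912 / 0.565 = 6.9239 km⁻¹.

6.92 km⁻¹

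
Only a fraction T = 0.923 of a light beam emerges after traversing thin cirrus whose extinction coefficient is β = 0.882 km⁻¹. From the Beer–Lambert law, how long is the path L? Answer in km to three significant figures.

Beer–Lambert: T = exp(−βL) ⇒ L = −ln(T)/β = −ln(0.923)/0.882 = 0.0801/0.882 = 0.09085 km.

0.0908 km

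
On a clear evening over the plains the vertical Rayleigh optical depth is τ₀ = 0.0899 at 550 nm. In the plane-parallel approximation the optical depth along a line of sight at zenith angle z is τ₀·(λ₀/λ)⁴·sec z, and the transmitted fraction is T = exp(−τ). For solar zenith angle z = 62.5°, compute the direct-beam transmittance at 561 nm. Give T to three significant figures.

sec 62.5° = 2.1657.
τ = 0.0899 × (550/561)⁴ × 2.1657 = 0.0899 × 0.9238 × 2.1657 = 0.1799.
T = exp(−0.1799) = 0.8354.

0.835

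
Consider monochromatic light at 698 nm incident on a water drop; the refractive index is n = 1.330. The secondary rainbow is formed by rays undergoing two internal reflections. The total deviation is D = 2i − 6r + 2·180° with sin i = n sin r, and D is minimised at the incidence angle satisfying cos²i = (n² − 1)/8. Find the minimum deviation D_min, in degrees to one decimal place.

230.1°

cos²i = (1.76890 − 1)/8 = 0.09611; i = arccos(0.31002) = 71.940°.
sin r = sin 71.940°/1.330 = 0.71483; r = 45.630°.
D_min = 2·71.940° − 6·45.630° + 360° = 230.101°.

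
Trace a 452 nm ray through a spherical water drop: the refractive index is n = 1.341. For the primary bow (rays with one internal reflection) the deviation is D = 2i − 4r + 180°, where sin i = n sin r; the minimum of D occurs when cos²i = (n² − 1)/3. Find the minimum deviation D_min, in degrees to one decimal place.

cos²i = (1.79828 − 1)/3 = 0.26609; i = arccos(0.51584) = 58.946°.
sin r = sin 58.946°/1.341 = 0.63884; r = 39.705°.
D_min = 2·58.946° − 4·39.705° + 180° = 139.071°.

139.1°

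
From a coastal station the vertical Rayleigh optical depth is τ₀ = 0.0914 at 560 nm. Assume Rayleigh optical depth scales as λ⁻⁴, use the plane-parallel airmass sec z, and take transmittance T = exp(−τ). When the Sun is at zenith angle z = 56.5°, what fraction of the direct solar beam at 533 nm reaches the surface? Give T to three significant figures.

0.817

sec 56.5° = 1.8118.
τ = 0.0914 × (560/533)⁴ × 1.8118 = 0.0914 × 1.2185 × 1.8118 = 0.2018.
T = exp(−0.2018) = 0.8173.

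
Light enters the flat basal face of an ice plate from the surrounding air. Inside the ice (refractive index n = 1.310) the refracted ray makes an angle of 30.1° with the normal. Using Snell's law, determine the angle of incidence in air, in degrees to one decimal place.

41.1°

Snell: sin θ_i = n · sin θ_r = 1.310 × sin 30.1° = 1.310 × 0.5015 = 0.6570.
θ_i = arcsin(0.6570) = 41.07°.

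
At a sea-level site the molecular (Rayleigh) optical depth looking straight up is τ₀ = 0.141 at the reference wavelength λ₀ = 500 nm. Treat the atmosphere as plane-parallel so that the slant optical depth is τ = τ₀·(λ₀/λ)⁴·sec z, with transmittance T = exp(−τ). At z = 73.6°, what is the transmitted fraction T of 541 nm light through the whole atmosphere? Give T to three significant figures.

sec 73.6° = 3.5418.
τ = 0.141 × (500/541)⁴ × 3.5418 = 0.141 × 0.7296 × 3.5418 = 0.3644.
T = exp(−0.3644) = 0.6946.

0.695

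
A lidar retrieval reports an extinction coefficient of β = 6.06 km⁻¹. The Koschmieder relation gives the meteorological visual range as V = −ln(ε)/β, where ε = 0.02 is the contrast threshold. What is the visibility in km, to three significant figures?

0.646 km

V = −ln(0.02) / 6.06 = 3.912 / 6.06 = 0.6455 km.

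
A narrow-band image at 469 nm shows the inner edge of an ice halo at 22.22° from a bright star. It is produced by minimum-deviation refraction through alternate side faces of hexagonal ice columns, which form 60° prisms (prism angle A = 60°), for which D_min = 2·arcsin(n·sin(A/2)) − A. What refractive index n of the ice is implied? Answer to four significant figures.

Rearranging: n = sin((D_min + A)/2) / sin(A/2).
(D_min + A)/2 = (22.22° + 60°)/2 = 41.110°.
n = sin 41.110° / sin 30° = 0.6575 / 0.5000 = 1.3150.

1.315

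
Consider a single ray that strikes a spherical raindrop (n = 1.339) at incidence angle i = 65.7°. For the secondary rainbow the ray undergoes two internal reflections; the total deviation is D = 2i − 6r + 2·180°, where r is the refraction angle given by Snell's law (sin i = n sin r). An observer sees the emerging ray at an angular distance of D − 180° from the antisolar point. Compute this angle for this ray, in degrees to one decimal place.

sin r = sin 65.7° / 1.339 = 0.9114/1.339 = 0.6807; r = 42.90°.
D = 2·65.7° − 6·42.90° + 2·180° = 131.40° − 257.37° + 360° = 234.03°.
Angle from antisolar point = D − 180° = 54.03°.

54.0°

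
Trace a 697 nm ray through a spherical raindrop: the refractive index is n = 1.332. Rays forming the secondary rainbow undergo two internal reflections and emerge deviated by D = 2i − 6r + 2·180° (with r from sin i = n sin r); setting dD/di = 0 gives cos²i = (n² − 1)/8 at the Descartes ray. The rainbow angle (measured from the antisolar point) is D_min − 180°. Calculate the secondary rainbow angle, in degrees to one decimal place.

cos²i = (1.77422 − 1)/8 = 0.09678; i = arccos(0.31109) = 71.875°.
sin r = sin 71.875°/1.332 = 0.71350; r = 45.520°.
D_min = 2·71.875° − 6·45.520° + 360° = 230.628°.
Rainbow angle = D_min − 180° = 50.628°.

50.6°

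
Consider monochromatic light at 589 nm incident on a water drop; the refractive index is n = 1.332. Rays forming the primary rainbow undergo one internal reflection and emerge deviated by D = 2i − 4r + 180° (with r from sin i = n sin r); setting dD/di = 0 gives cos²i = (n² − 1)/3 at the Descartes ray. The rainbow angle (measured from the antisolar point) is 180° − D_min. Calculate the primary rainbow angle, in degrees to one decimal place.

cos²i = (1.77422 − 1)/3 = 0.25807; i = arccos(0.50801) = 59.469°.
sin r = sin 59.469°/1.332 = 0.64666; r = 40.290°.
D_min = 2·59.469° − 4·40.290° + 180° = 137.776°.
Rainbow angle = 180° − D_min = 42.224°.

42.2°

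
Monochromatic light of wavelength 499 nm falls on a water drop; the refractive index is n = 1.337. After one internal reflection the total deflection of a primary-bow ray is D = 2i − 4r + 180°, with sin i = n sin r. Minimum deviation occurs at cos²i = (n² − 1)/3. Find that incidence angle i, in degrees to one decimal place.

cos²i = (1.337² − 1)/3 = (1.78757 − 1)/3 = 0.26252.
cos i = 0.51237, so i = 59.178°.

59.2°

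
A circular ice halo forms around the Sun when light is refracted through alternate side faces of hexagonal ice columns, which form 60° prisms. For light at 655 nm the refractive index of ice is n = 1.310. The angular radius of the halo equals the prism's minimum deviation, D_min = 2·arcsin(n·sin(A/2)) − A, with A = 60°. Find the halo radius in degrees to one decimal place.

n·sin(A/2) = 1.310 × sin 30° = 1.310 × 0.5000 = 0.6550.
D_min = 2·arcsin(0.6550) − 60° = 2 × 40.920° − 60° = 21.839°.

21.8°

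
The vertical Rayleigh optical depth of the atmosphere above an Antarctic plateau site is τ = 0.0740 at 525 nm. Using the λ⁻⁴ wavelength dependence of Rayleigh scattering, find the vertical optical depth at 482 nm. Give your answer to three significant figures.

τ(482 nm) = τ(525 nm) × (525/482)⁴ = 0.0740 × (1.0892)⁴ = 0.0740 × 1.4075 = 0.1042.

0.104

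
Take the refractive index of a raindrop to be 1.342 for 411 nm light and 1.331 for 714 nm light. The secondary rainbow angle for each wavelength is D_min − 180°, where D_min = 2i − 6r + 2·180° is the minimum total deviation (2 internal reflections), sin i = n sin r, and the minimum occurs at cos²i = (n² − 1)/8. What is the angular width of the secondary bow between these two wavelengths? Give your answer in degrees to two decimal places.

At 411 nm (n = 1.342): cos²i = 0.10012 → i = 71.554°, r = 44.981°, D_min = 233.222°, rainbow angle = 53.222°.
At 714 nm (n = 1.331): cos²i = 0.09645 → i = 71.907°, r = 45.575°, D_min = 230.365°, rainbow angle = 50.365°.
Angular width = |53.222° − 50.365°| = 2.857°.

2.86°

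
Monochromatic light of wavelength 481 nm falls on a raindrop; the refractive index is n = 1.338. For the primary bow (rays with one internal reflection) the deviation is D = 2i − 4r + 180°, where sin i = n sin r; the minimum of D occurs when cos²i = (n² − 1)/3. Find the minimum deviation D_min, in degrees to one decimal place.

138.6°

cos²i = (1.79024 − 1)/3 = 0.26341; i = arccos(0.51324) = 59.120°.
sin r = sin 59.120°/1.338 = 0.64144; r = 39.899°.
D_min = 2·59.120° − 4·39.899° + 180° = 138.643°.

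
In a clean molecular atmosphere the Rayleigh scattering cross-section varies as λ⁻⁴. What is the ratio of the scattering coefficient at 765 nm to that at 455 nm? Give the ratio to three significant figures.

0.125

Rayleigh scattering ∝ λ⁻⁴, so the ratio of coefficients is the inverse fourth power of the wavelength ratio.
σ(765)/σ(455) = (455/765)⁴ = (0.5948)⁴ = 0.1251.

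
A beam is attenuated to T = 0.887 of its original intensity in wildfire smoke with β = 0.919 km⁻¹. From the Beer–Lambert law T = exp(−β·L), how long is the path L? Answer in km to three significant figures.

Beer–Lambert: T = exp(−βL) ⇒ L = −ln(T)/β = −ln(0.887)/0.919 = 0.1199/0.919 = 0.1305 km.

0.130 km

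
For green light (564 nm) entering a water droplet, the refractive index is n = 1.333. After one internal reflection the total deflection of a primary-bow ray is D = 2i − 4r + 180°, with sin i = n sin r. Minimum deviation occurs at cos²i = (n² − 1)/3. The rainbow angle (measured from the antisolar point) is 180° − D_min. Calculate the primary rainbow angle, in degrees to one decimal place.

cos²i = (1.77689 − 1)/3 = 0.25896; i = arccos(0.50888) = 59.410°.
sin r = sin 59.410°/1.333 = 0.64579; r = 40.225°.
D_min = 2·59.410° − 4·40.225° + 180° = 137.922°.
Rainbow angle = 180° − D_min = 42.078°.

42.1°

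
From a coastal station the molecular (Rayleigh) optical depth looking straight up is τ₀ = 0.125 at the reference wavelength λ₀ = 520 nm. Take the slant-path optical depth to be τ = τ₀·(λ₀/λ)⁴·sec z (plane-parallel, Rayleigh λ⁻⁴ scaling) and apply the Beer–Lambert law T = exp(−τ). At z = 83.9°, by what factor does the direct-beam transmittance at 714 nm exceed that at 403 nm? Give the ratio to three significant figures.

Airmass: sec 83.9° = 9.4105.
τ(714 nm) = 0.125 × (520/714)⁴ × 9.4105 = 0.125 × 0.2813 × 9.4105 = 0.3309.
τ(403 nm) = 0.125 × (520/403)⁴ × 9.4105 = 0.125 × 2.7720 × 9.4105 = 3.2607.
T(714)/T(403) = exp(τ_B − τ_A) = exp(2.9298) = 18.7240.

18.7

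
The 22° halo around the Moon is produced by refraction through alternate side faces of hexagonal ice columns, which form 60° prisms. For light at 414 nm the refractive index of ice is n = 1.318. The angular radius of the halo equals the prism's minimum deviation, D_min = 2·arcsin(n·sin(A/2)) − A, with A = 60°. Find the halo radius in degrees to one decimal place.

22.4°

n·sin(A/2) = 1.318 × sin 30° = 1.318 × 0.5000 = 0.6590.
D_min = 2·arcsin(0.6590) − 60° = 2 × 41.224° − 60° = 22.447°.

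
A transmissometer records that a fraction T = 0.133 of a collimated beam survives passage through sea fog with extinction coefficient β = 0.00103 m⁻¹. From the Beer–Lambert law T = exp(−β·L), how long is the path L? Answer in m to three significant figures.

Beer–Lambert: T = exp(−βL) ⇒ L = −ln(T)/β = −ln(0.133)/0.00103 = 2.0174/0.00103 = 1959 m.

1960 m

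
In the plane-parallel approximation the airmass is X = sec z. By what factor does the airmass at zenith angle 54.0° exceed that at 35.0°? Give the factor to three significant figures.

1.39

X(54.0°)/X(35.0°) = sec 54.0° / sec 35.0° = cos 35.0° / cos 54.0° = 0.8192/0.5878 = 1.3936.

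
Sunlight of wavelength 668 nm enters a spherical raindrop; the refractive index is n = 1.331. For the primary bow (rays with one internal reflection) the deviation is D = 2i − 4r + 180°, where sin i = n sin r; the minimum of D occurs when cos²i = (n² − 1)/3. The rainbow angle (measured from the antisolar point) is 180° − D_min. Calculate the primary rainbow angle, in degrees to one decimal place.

cos²i = (1.77156 − 1)/3 = 0.25719; i = arccos(0.50714) = 59.527°.
sin r = sin 59.527°/1.331 = 0.64753; r = 40.356°.
D_min = 2·59.527° − 4·40.356° + 180° = 137.630°.
Rainbow angle = 180° − D_min = 42.370°.

42.4°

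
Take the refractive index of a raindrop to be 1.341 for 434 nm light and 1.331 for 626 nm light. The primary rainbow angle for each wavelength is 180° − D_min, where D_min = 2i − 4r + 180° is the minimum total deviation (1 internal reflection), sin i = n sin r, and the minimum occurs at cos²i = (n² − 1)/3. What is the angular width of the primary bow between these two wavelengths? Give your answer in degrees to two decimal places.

1.44°

At 434 nm (n = 1.341): cos²i = 0.26609 → i = 58.946°, r = 39.705°, D_min = 139.071°, rainbow angle = 40.929°.
At 626 nm (n = 1.331): cos²i = 0.25719 → i = 59.527°, r = 40.356°, D_min = 137.630°, rainbow angle = 42.370°.
Angular width = |40.929° − 42.370°| = 1.441°.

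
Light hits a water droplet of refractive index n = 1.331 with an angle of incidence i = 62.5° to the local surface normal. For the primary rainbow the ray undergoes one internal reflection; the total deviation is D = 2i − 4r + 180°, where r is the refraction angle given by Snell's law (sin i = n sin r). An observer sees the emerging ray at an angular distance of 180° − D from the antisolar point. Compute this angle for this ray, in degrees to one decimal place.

42.2°

sin r = sin 62.5° / 1.331 = 0.8870/1.331 = 0.6664; r = 41.79°.
D = 2·62.5° − 4·41.79° + 180° = 125.00° − 167.17° + 180° = 137.83°.
Angle from antisolar point = 180° − D = 42.17°.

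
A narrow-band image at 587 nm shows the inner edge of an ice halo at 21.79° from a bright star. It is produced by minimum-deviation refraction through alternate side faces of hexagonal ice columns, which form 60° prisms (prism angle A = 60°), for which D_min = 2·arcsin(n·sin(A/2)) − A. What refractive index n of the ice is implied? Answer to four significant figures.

Rearranging: n = sin((D_min + A)/2) / sin(A/2).
(D_min + A)/2 = (21.79° + 60°)/2 = 40.895°.
n = sin 40.895° / sin 30° = 0.6547 / 0.5000 = 1.3093.

1.309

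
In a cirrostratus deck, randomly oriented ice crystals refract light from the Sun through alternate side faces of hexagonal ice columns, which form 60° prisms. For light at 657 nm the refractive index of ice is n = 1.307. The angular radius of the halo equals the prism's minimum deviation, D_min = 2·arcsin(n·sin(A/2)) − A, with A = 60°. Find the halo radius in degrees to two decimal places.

n·sin(A/2) = 1.307 × sin 30° = 1.307 × 0.5000 = 0.6535.
D_min = 2·arcsin(0.6535) − 60° = 2 × 40.806° − 60° = 21.612°.

21.61°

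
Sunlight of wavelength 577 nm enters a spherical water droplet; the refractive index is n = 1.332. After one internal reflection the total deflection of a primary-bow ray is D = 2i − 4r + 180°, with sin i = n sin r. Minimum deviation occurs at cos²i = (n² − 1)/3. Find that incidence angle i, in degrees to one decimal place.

cos²i = (1.332² − 1)/3 = (1.77422 − 1)/3 = 0.25807.
cos i = 0.50801, so i = 59.469°.

59.5°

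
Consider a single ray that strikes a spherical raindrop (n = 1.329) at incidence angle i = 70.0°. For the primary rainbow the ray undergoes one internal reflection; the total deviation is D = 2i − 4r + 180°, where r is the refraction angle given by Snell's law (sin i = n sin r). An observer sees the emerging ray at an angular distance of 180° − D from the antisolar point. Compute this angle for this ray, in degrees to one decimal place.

40.0°

sin r = sin 70.0° / 1.329 = 0.9397/1.329 = 0.7071; r = 45.00°.
D = 2·70.0° − 4·45.00° + 180° = 140.00° − 179.99° + 180° = 140.01°.
Angle from antisolar point = 180° − D = 39.99°.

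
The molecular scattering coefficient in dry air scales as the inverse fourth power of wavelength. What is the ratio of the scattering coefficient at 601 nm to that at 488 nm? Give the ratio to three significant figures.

0.435

Rayleigh scattering ∝ λ⁻⁴, so the ratio of coefficients is the inverse fourth power of the wavelength ratio.
σ(601)/σ(488) = (488/601)⁴ = (0.8120)⁴ = 0.4347.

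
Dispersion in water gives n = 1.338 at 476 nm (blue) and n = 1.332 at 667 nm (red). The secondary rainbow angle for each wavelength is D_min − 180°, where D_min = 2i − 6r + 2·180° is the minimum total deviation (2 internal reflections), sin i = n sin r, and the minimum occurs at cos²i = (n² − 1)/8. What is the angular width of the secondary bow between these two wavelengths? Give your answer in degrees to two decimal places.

1.56°

At 476 nm (n = 1.338): cos²i = 0.09878 → i = 71.682°, r = 45.195°, D_min = 232.193°, rainbow angle = 52.193°.
At 667 nm (n = 1.332): cos²i = 0.09678 → i = 71.875°, r = 45.520°, D_min = 230.628°, rainbow angle = 50.628°.
Angular width = |52.193° − 50.628°| = 1.564°.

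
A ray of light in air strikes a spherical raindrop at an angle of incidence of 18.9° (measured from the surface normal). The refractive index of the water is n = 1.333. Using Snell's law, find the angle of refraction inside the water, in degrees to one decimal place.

14.1°

Snell: sin θ_r = sin θ_i / n = sin 18.9° / 1.333 = 0.3239 / 1.333 = 0.2430.
θ_r = arcsin(0.2430) = 14.06°.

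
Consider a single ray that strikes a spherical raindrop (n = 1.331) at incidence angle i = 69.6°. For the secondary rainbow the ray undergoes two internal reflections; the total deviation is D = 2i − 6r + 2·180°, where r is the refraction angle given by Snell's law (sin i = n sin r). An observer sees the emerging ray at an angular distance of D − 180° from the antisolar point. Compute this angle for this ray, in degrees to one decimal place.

sin r = sin 69.6° / 1.331 = 0.9373/1.331 = 0.7042; r = 44.76°.
D = 2·69.6° − 6·44.76° + 2·180° = 139.20° − 268.59° + 360° = 230.61°.
Angle from antisolar point = D − 180° = 50.61°.

50.6°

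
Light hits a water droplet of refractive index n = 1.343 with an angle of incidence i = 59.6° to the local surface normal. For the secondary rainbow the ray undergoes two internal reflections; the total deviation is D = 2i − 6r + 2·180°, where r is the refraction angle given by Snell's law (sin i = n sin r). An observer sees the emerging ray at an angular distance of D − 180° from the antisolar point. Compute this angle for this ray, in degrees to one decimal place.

sin r = sin 59.6° / 1.343 = 0.8625/1.343 = 0.6422; r = 39.96°.
D = 2·59.6° − 6·39.96° + 2·180° = 119.20° − 239.75° + 360° = 239.45°.
Angle from antisolar point = D − 180° = 59.45°.

59.5°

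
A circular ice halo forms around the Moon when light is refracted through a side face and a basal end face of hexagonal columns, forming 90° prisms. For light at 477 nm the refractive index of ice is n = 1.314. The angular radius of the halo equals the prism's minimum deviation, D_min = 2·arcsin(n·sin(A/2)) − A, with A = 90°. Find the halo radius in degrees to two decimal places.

46.60°

n·sin(A/2) = 1.314 × sin 45° = 1.314 × 0.7071 = 0.9291.
D_min = 2·arcsin(0.9291) − 90° = 2 × 68.301° − 90° = 46.602°.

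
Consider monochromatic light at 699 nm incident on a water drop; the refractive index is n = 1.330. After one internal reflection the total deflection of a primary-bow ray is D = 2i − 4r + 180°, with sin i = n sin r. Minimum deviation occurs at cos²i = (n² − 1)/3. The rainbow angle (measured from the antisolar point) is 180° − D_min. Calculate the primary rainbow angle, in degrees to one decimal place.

42.5°

cos²i = (1.76890 − 1)/3 = 0.25630; i = arccos(0.50626) = 59.585°.
sin r = sin 59.585°/1.330 = 0.64841; r = 40.422°.
D_min = 2·59.585° − 4·40.422° + 180° = 137.484°.
Rainbow angle = 180° − D_min = 42.516°.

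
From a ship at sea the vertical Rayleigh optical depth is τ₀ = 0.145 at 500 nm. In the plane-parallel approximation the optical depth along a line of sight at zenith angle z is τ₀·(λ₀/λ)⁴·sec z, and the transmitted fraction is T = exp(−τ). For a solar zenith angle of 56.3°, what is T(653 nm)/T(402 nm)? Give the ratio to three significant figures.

Airmass: sec 56.3° = 1.8023.
τ(653 nm) = 0.145 × (500/653)⁴ × 1.8023 = 0.145 × 0.3437 × 1.8023 = 0.0898.
τ(402 nm) = 0.145 × (500/402)⁴ × 1.8023 = 0.145 × 2.3932 × 1.8023 = 0.6254.
T(653)/T(402) = exp(τ_B − τ_A) = exp(0.5356) = 1.7085.

1.71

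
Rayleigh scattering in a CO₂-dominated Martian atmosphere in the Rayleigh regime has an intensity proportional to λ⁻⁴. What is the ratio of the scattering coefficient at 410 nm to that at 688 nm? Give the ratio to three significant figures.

7.93

Rayleigh scattering ∝ λ⁻⁴, so the ratio of coefficients is the inverse fourth power of the wavelength ratio.
σ(410)/σ(688) = (688/410)⁴ = (1.6780)⁴ = 7.929.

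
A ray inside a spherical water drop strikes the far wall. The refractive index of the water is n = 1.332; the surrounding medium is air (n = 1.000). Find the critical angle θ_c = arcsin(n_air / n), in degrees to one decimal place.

48.7°

sin θ_c = n_air / n = 1.000 / 1.332 = 0.7508.
θ_c = arcsin(0.7508) = 48.66°.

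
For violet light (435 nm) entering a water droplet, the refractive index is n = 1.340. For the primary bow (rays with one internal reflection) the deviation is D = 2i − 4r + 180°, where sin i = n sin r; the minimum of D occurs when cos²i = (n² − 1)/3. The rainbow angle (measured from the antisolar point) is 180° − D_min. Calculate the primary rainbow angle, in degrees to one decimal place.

41.1°

cos²i = (1.79560 − 1)/3 = 0.26520; i = arccos(0.51498) = 59.004°.
sin r = sin 59.004°/1.340 = 0.63971; r = 39.770°.
D_min = 2·59.004° − 4·39.770° + 180° = 138.929°.
Rainbow angle = 180° − D_min = 41.071°.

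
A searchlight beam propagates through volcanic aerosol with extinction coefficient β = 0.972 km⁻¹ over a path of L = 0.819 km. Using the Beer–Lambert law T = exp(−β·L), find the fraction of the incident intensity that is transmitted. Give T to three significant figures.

0.451

τ = β·L = 0.972 × 0.819 = 0.7961.
T = exp(−0.7961) = 0.4511.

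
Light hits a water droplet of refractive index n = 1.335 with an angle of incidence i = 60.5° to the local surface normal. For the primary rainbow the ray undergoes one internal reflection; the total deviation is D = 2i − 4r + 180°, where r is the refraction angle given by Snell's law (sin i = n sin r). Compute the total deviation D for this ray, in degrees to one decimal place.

sin r = sin 60.5° / 1.335 = 0.8704/1.335 = 0.6520; r = 40.69°.
D = 2·60.5° − 4·40.69° + 180° = 121.00° − 162.76° + 180° = 138.24°.

138.2°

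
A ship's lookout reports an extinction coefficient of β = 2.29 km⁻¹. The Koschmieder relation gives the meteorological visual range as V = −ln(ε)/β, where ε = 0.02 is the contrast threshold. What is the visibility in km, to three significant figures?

V = −ln(0.02) / 2.29 = 3.912 / 2.29 = 1.7083 km.

1.71 km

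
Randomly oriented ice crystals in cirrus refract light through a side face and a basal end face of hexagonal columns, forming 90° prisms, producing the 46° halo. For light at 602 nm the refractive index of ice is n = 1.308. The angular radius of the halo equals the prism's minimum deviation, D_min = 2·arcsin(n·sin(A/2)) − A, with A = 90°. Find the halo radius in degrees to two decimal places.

45.31°

n·sin(A/2) = 1.308 × sin 45° = 1.308 × 0.7071 = 0.9249.
D_min = 2·arcsin(0.9249) − 90° = 2 × 67.653° − 90° = 45.305°.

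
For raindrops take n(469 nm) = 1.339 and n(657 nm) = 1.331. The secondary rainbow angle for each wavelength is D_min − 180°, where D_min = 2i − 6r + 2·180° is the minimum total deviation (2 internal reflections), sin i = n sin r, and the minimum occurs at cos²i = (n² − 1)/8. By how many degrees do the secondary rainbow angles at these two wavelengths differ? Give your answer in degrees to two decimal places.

At 469 nm (n = 1.339): cos²i = 0.09912 → i = 71.650°, r = 45.141°, D_min = 232.451°, rainbow angle = 52.451°.
At 657 nm (n = 1.331): cos²i = 0.09645 → i = 71.907°, r = 45.575°, D_min = 230.365°, rainbow angle = 50.365°.
Angular width = |52.451° − 50.365°| = 2.086°.

2.09°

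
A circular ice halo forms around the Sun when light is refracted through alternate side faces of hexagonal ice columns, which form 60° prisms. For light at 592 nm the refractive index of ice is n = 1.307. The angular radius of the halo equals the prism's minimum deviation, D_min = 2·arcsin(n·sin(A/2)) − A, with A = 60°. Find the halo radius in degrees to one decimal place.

21.6°

n·sin(A/2) = 1.307 × sin 30° = 1.307 × 0.5000 = 0.6535.
D_min = 2·arcsin(0.6535) − 60° = 2 × 40.806° − 60° = 21.612°.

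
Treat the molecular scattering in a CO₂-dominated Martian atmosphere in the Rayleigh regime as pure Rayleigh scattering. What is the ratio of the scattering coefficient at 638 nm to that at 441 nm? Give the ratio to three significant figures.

0.228

Rayleigh scattering ∝ λ⁻⁴, so the ratio of coefficients is the inverse fourth power of the wavelength ratio.
σ(638)/σ(441) = (441/638)⁴ = (0.6912)⁴ = 0.2283.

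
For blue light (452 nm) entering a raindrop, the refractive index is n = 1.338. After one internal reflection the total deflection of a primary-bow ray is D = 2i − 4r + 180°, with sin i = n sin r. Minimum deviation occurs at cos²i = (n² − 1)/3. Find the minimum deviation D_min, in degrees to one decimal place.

cos²i = (1.79024 − 1)/3 = 0.26341; i = arccos(0.51324) = 59.120°.
sin r = sin 59.120°/1.338 = 0.64144; r = 39.899°.
D_min = 2·59.120° − 4·39.899° + 180° = 138.643°.

138.6°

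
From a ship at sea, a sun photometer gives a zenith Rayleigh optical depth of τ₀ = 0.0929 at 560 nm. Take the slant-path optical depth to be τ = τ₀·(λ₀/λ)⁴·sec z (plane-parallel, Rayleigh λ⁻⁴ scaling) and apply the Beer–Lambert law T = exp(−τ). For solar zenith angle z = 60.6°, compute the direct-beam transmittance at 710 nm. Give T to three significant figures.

0.929

sec 60.6° = 2.0371.
τ = 0.0929 × (560/710)⁴ × 2.0371 = 0.0929 × 0.3870 × 2.0371 = 0.0732.
T = exp(−0.0732) = 0.9294.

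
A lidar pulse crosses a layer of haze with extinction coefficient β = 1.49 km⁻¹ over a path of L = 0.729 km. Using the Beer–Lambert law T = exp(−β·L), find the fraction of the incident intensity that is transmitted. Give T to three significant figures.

τ = β·L = 1.49 × 0.729 = 1.0862.
T = exp(−1.0862) = 0.3375.

0.337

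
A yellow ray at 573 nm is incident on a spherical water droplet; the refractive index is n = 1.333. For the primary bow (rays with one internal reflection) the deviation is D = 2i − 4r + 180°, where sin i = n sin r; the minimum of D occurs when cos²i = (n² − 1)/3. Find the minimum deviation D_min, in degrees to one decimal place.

cos²i = (1.77689 − 1)/3 = 0.25896; i = arccos(0.50888) = 59.410°.
sin r = sin 59.410°/1.333 = 0.64579; r = 40.225°.
D_min = 2·59.410° − 4·40.225° + 180° = 137.922°.

137.9°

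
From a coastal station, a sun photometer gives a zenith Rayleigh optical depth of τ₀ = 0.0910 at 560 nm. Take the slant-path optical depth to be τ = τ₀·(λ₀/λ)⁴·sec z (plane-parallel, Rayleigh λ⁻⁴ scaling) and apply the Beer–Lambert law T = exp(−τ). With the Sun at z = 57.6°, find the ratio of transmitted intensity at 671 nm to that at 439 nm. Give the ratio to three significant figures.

1.44

Airmass: sec 57.6° = 1.8663.
τ(671 nm) = 0.0910 × (560/671)⁴ × 1.8663 = 0.0910 × 0.4851 × 1.8663 = 0.0824.
τ(439 nm) = 0.0910 × (560/439)⁴ × 1.8663 = 0.0910 × 2.6479 × 1.8663 = 0.4497.
T(671)/T(439) = exp(τ_B − τ_A) = exp(0.3673) = 1.4438.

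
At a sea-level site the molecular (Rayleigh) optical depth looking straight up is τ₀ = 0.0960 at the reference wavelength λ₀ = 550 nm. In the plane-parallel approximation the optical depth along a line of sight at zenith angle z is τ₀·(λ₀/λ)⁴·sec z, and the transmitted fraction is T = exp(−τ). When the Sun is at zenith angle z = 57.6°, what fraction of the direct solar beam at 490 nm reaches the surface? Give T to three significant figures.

sec 57.6° = 1.8663.
τ = 0.0960 × (550/490)⁴ × 1.8663 = 0.0960 × 1.5873 × 1.8663 = 0.2844.
T = exp(−0.2844) = 0.7525.

0.752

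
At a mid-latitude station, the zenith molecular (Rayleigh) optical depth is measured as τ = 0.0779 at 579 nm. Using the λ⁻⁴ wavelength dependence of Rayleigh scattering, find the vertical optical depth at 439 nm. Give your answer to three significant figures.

0.236

τ(439 nm) = τ(579 nm) × (579/439)⁴ = 0.0779 × (1.3189)⁴ = 0.0779 × 3.0259 = 0.2357.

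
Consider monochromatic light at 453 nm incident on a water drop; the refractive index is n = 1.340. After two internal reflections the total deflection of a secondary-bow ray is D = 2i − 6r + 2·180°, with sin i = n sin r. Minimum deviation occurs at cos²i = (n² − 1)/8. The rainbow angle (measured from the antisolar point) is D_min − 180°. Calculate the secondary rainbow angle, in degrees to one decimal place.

52.7°

cos²i = (1.79560 − 1)/8 = 0.09945; i = arccos(0.31536) = 71.618°.
sin r = sin 71.618°/1.340 = 0.70819; r = 45.088°.
D_min = 2·71.618° − 6·45.088° + 360° = 232.709°.
Rainbow angle = D_min − 180° = 52.709°.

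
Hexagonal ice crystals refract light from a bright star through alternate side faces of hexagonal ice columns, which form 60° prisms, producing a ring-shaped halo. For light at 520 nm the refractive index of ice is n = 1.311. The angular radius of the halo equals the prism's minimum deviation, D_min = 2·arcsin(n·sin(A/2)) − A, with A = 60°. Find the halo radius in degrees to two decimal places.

n·sin(A/2) = 1.311 × sin 30° = 1.311 × 0.5000 = 0.6555.
D_min = 2·arcsin(0.6555) − 60° = 2 × 40.958° − 60° = 21.915°.

21.92°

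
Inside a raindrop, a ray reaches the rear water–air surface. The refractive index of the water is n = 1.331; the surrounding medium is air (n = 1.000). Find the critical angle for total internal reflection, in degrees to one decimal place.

sin θ_c = n_air / n = 1.000 / 1.331 = 0.7513.
θ_c = arcsin(0.7513) = 48.70°.

48.7°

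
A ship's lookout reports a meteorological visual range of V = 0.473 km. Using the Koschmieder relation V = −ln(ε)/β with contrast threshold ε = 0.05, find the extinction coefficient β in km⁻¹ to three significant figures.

6.33 km⁻¹

β = −ln(0.05) / V = 2.996 / 0.473 = 6.3335 km⁻¹.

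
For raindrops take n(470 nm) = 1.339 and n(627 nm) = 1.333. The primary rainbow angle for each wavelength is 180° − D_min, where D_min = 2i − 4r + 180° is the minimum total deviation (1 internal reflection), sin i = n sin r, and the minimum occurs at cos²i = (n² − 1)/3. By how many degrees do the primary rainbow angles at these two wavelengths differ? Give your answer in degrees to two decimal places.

0.86°

At 470 nm (n = 1.339): cos²i = 0.26431 → i = 59.062°, r = 39.834°, D_min = 138.786°, rainbow angle = 41.214°.
At 627 nm (n = 1.333): cos²i = 0.25896 → i = 59.410°, r = 40.225°, D_min = 137.922°, rainbow angle = 42.078°.
Angular width = |41.214° − 42.078°| = 0.865°.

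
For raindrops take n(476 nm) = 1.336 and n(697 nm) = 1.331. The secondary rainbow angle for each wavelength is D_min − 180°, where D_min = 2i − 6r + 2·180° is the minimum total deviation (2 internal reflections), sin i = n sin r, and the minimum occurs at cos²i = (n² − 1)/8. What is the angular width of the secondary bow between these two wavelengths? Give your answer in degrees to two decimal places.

1.31°

At 476 nm (n = 1.336): cos²i = 0.09811 → i = 71.746°, r = 45.303°, D_min = 231.674°, rainbow angle = 51.674°.
At 697 nm (n = 1.331): cos²i = 0.09645 → i = 71.907°, r = 45.575°, D_min = 230.365°, rainbow angle = 50.365°.
Angular width = |51.674° − 50.365°| = 1.309°.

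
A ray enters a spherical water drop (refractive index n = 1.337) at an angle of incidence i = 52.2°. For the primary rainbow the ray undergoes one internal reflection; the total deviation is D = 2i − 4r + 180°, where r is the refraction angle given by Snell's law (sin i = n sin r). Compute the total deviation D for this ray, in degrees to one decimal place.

139.5°

sin r = sin 52.2° / 1.337 = 0.7902/1.337 = 0.5910; r = 36.23°.
D = 2·52.2° − 4·36.23° + 180° = 104.40° − 144.91° + 180° = 139.49°.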